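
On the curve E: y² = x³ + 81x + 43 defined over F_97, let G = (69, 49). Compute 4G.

(35, 58)

Double-and-add on 4 = (100)₂. Start with G = (69, 49) for the leading 1-bit.
double: tangent at (69, 49): λ = (3·69² + 81)/(2·49) ≡ 8/1. 1⁻¹ ≡ 1 (mod 97), so λ ≡ 8·1 ≡ 8.
  x = λ² - 69 - 69 = 64 - 138 ≡ 23; y = λ·(69 - 23) - 49 ≡ 28. → (23, 28)
double: tangent at (23, 28): λ = (3·23² + 81)/(2·28) ≡ 19/56. 56⁻¹ ≡ 26 (mod 97) since 56·26 = 1456 ≡ 1, so λ ≡ 19·26 ≡ 9.
  x = λ² - 23 - 23 = 81 - 46 ≡ 35; y = λ·(23 - 35) - 28 ≡ 58. → (35, 58)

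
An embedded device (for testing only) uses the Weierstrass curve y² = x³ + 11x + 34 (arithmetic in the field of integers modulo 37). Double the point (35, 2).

tangent at (35, 2): λ = (3·35² + 11)/(2·2) ≡ 23/4. 4⁻¹ ≡ 28 (mod 37) since 4·28 = 112 ≡ 1, so λ ≡ 23·28 ≡ 15.
  x = λ² - 35 - 35 = 225 - 70 ≡ 7; y = λ·(35 - 7) - 2 ≡ 11. → (7, 11)

(7, 11)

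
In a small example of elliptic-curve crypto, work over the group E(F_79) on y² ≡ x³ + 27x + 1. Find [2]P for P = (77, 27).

tangent at (77, 27): λ = (3·77² + 27)/(2·27) ≡ 39/54. 54⁻¹ ≡ 60 (mod 79), so λ ≡ 39·60 ≡ 49.
  x = λ² - 77 - 77 = 2401 - 154 ≡ 35; y = λ·(77 - 35) - 27 ≡ 56. → (35, 56)

(35, 56)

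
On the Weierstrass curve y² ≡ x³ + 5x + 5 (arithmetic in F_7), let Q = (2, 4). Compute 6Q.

Repeated addition: build up to 6Q.
2Q: tangent at (2, 4): λ = (3·2² + 5)/(2·4) ≡ 3/1. 1⁻¹ ≡ 1 (mod 7), so λ ≡ 3·1 ≡ 3.
  x = λ² - 2 - 2 = 9 - 4 ≡ 5; y = λ·(2 - 5) - 4 ≡ 1. → (5, 1)
3Q: (5, 1) + (2, 4). λ = (4 - 1)/(2 - 5) ≡ 3/4 mod 7. 4⁻¹ ≡ 2 (mod 7) since 4·2 = 8 ≡ 1, so λ ≡ 6.
  x = λ² - 5 - 2 = 36 - 7 ≡ 1; y = λ·(5 - 1) - 1 ≡ 2. → (1, 2)
4Q: (1, 2) + (2, 4). λ = (4 - 2)/(2 - 1) ≡ 2/1 mod 7. 1⁻¹ ≡ 1 (mod 7), so λ ≡ 2.
  x = λ² - 1 - 2 = 4 - 3 ≡ 1; y = λ·(1 - 1) - 2 ≡ 5. → (1, 5)
5Q: (1, 5) + (2, 4). λ = (4 - 5)/(2 - 1) ≡ 6/1 mod 7. 1⁻¹ ≡ 1 (mod 7), so λ ≡ 6.
  x = λ² - 1 - 2 = 36 - 3 ≡ 5; y = λ·(1 - 5) - 5 ≡ 6. → (5, 6)
6Q: (5, 6) + (2, 4). λ = (4 - 6)/(2 - 5) ≡ 5/4 mod 7. 4⁻¹ ≡ 2 (mod 7), so λ ≡ 3.
  x = λ² - 5 - 2 = 9 - 7 ≡ 2; y = λ·(5 - 2) - 6 ≡ 3. → (2, 3)

(2, 3)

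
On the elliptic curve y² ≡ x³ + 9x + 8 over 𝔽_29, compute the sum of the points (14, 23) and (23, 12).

(14, 23) + (23, 12). λ = (12 - 23)/(23 - 14) ≡ 18/9 mod 29. 9⁻¹ ≡ 13 (mod 29), so λ ≡ 2.
  x = λ² - 14 - 23 = 4 - 37 ≡ 25; y = λ·(14 - 25) - 23 ≡ 13. → (25, 13)

(25, 13)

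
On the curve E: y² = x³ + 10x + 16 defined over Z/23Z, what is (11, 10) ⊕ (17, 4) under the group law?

(19, 21)

(11, 10) + (17, 4). λ = (4 - 10)/(17 - 11) ≡ 17/6 mod 23. 6⁻¹ ≡ 4 (mod 23), so λ ≡ 22.
  x = λ² - 11 - 17 = 484 - 28 ≡ 19; y = λ·(11 - 19) - 10 ≡ 21. → (19, 21)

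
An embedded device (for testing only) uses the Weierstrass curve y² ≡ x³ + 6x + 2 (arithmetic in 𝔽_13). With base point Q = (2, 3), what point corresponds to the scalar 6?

(2, 3)

Repeated addition: build up to 6Q.
2Q: tangent at (2, 3): λ = (3·2² + 6)/(2·3) ≡ 5/6. 6⁻¹ ≡ 11 (mod 13), so λ ≡ 5·11 ≡ 3.
  x = λ² - 2 - 2 = 9 - 4 ≡ 5; y = λ·(2 - 5) - 3 ≡ 1. → (5, 1)
3Q: (5, 1) + (2, 3). λ = (3 - 1)/(2 - 5) ≡ 2/10 mod 13. 10⁻¹ ≡ 4 (mod 13) since 10·4 = 40 ≡ 1, so λ ≡ 8.
  x = λ² - 5 - 2 = 64 - 7 ≡ 5; y = λ·(5 - 5) - 1 ≡ 12. → (5, 12)
4Q: (5, 12) + (2, 3). λ = (3 - 12)/(2 - 5) ≡ 4/10 mod 13. 10⁻¹ ≡ 4 (mod 13), so λ ≡ 3.
  x = λ² - 5 - 2 = 9 - 7 ≡ 2; y = λ·(5 - 2) - 12 ≡ 10. → (2, 10)
5Q: (2, 10) + (2, 3): same x and y₁ ≡ -y₂, so the sum is ∞.
6Q: ∞ + (2, 3) = (2, 3) (identity).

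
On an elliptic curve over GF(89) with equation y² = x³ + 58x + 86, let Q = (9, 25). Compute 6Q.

(76, 28)

Repeated addition: build up to 6Q.
2Q: tangent at (9, 25): λ = (3·9² + 58)/(2·25) ≡ 34/50. 50⁻¹ ≡ 73 (mod 89) since 50·73 = 3650 ≡ 1, so λ ≡ 34·73 ≡ 79.
  x = λ² - 9 - 9 = 6241 - 18 ≡ 82; y = λ·(9 - 82) - 25 ≡ 82. → (82, 82)
3Q: (82, 82) + (9, 25). λ = (25 - 82)/(9 - 82) ≡ 32/16 mod 89. 16⁻¹ ≡ 39 (mod 89), so λ ≡ 2.
  x = λ² - 82 - 9 = 4 - 91 ≡ 2; y = λ·(82 - 2) - 82 ≡ 78. → (2, 78)
4Q: (2, 78) + (9, 25). λ = (25 - 78)/(9 - 2) ≡ 36/7 mod 89. 7⁻¹ ≡ 51 (mod 89), so λ ≡ 56.
  x = λ² - 2 - 9 = 3136 - 11 ≡ 10; y = λ·(2 - 10) - 78 ≡ 8. → (10, 8)
5Q: (10, 8) + (9, 25). λ = (25 - 8)/(9 - 10) ≡ 17/88 mod 89. 88⁻¹ ≡ 88 (mod 89), so λ ≡ 72.
  x = λ² - 10 - 9 = 5184 - 19 ≡ 3; y = λ·(10 - 3) - 8 ≡ 51. → (3, 51)
6Q: (3, 51) + (9, 25). λ = (25 - 51)/(9 - 3) ≡ 63/6 mod 89. 6⁻¹ ≡ 15 (mod 89) since 6·15 = 90 ≡ 1, so λ ≡ 55.
  x = λ² - 3 - 9 = 3025 - 12 ≡ 76; y = λ·(3 - 76) - 51 ≡ 28. → (76, 28)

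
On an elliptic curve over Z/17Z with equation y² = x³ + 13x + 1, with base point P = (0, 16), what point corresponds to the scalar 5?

(10, 3)

Double-and-add on 5 = (101)₂. Start with P = (0, 16) for the leading 1-bit.
double: tangent at (0, 16): λ = (3·0² + 13)/(2·16) ≡ 13/15. 15⁻¹ ≡ 8 (mod 17), so λ ≡ 13·8 ≡ 2.
  x = λ² - 0 - 0 = 4 - 0 ≡ 4; y = λ·(0 - 4) - 16 ≡ 10. → (4, 10)
double: tangent at (4, 10): λ = (3·4² + 13)/(2·10) ≡ 10/3. 3⁻¹ ≡ 6 (mod 17), so λ ≡ 10·6 ≡ 9.
  x = λ² - 4 - 4 = 81 - 8 ≡ 5; y = λ·(4 - 5) - 10 ≡ 15. → (5, 15)
add P: (5, 15) + (0, 16). λ = (16 - 15)/(0 - 5) ≡ 1/12 mod 17. 12⁻¹ ≡ 10 (mod 17) since 12·10 = 120 ≡ 1, so λ ≡ 10.
  x = λ² - 5 - 0 = 100 - 5 ≡ 10; y = λ·(5 - 10) - 15 ≡ 3. → (10, 3)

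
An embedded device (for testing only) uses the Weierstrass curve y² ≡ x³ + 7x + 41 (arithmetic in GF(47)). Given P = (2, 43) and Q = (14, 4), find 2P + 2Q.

(6, 8)

First 2P:
Repeated addition: build up to 2P.
2P: tangent at (2, 43): λ = (3·2² + 7)/(2·43) ≡ 19/39. 39⁻¹ ≡ 41 (mod 47) since 39·41 = 1599 ≡ 1, so λ ≡ 19·41 ≡ 27.
  x = λ² - 2 - 2 = 729 - 4 ≡ 20; y = λ·(2 - 20) - 43 ≡ 35. → (20, 35)
2P = (20, 35).
Next 2Q:
Repeated addition: build up to 2Q.
2Q: tangent at (14, 4): λ = (3·14² + 7)/(2·4) ≡ 31/8. 8⁻¹ ≡ 6 (mod 47) since 8·6 = 48 ≡ 1, so λ ≡ 31·6 ≡ 45.
  x = λ² - 14 - 14 = 2025 - 28 ≡ 23; y = λ·(14 - 23) - 4 ≡ 14. → (23, 14)
2Q = (23, 14).
Finally 2P + 2Q:
(20, 35) + (23, 14). λ = (14 - 35)/(23 - 20) ≡ 26/3 mod 47. 3⁻¹ ≡ 16 (mod 47), so λ ≡ 40.
  x = λ² - 20 - 23 = 1600 - 43 ≡ 6; y = λ·(20 - 6) - 35 ≡ 8. → (6, 8)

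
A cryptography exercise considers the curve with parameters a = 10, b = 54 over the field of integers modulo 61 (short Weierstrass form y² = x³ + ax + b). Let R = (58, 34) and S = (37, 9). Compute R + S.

(58, 34) + (37, 9). λ = (9 - 34)/(37 - 58) ≡ 36/40 mod 61. 40⁻¹ ≡ 29 (mod 61), so λ ≡ 7.
  x = λ² - 58 - 37 = 49 - 95 ≡ 15; y = λ·(58 - 15) - 34 ≡ 23. → (15, 23)

(15, 23)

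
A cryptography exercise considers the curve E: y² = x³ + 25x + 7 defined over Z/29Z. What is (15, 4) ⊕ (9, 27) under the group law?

(6, 5)

(15, 4) + (9, 27). λ = (27 - 4)/(9 - 15) ≡ 23/23 mod 29. 23⁻¹ ≡ 24 (mod 29), so λ ≡ 1.
  x = λ² - 15 - 9 = 1 - 24 ≡ 6; y = λ·(15 - 6) - 4 ≡ 5. → (6, 5)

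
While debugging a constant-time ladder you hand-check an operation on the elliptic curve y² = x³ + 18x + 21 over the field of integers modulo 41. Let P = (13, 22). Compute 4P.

Double-and-add on 4 = (100)₂. Start with P = (13, 22) for the leading 1-bit.
double: tangent at (13, 22): λ = (3·13² + 18)/(2·22) ≡ 33/3. 3⁻¹ ≡ 14 (mod 41), so λ ≡ 33·14 ≡ 11.
  x = λ² - 13 - 13 = 121 - 26 ≡ 13; y = λ·(13 - 13) - 22 ≡ 19. → (13, 19)
double: tangent at (13, 19): λ = (3·13² + 18)/(2·19) ≡ 33/38. 38⁻¹ ≡ 27 (mod 41), so λ ≡ 33·27 ≡ 30.
  x = λ² - 13 - 13 = 900 - 26 ≡ 13; y = λ·(13 - 13) - 19 ≡ 22. → (13, 22)

(13, 22)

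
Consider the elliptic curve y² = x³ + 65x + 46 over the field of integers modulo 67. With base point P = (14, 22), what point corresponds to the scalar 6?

(57, 2)

Double-and-add on 6 = (110)₂. Start with P = (14, 22) for the leading 1-bit.
double: tangent at (14, 22): λ = (3·14² + 65)/(2·22) ≡ 50/44. 44⁻¹ ≡ 32 (mod 67) since 44·32 = 1408 ≡ 1, so λ ≡ 50·32 ≡ 59.
  x = λ² - 14 - 14 = 3481 - 28 ≡ 36; y = λ·(14 - 36) - 22 ≡ 20. → (36, 20)
add P: (36, 20) + (14, 22). λ = (22 - 20)/(14 - 36) ≡ 2/45 mod 67. 45⁻¹ ≡ 3 (mod 67), so λ ≡ 6.
  x = λ² - 36 - 14 = 36 - 50 ≡ 53; y = λ·(36 - 53) - 20 ≡ 12. → (53, 12)
double: tangent at (53, 12): λ = (3·53² + 65)/(2·12) ≡ 50/24. 24⁻¹ ≡ 14 (mod 67) since 24·14 = 336 ≡ 1, so λ ≡ 50·14 ≡ 30.
  x = λ² - 53 - 53 = 900 - 106 ≡ 57; y = λ·(53 - 57) - 12 ≡ 2. → (57, 2)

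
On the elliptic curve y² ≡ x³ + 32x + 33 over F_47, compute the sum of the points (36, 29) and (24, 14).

(36, 29) + (24, 14). λ = (14 - 29)/(24 - 36) ≡ 32/35 mod 47. 35⁻¹ ≡ 43 (mod 47) since 35·43 = 1505 ≡ 1, so λ ≡ 13.
  x = λ² - 36 - 24 = 169 - 60 ≡ 15; y = λ·(36 - 15) - 29 ≡ 9. → (15, 9)

(15, 9)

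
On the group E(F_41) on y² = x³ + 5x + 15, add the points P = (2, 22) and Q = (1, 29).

(2, 22) + (1, 29). λ = (29 - 22)/(1 - 2) ≡ 7/40 mod 41. 40⁻¹ ≡ 40 (mod 41), so λ ≡ 34.
  x = λ² - 2 - 1 = 1156 - 3 ≡ 5; y = λ·(2 - 5) - 22 ≡ 40. → (5, 40)

(5, 40)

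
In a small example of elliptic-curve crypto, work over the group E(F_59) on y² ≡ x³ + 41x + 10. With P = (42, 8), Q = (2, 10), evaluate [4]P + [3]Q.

First 4P:
Double-and-add on 4 = (100)₂. Start with P = (42, 8) for the leading 1-bit.
double: tangent at (42, 8): λ = (3·42² + 41)/(2·8) ≡ 23/16. 16⁻¹ ≡ 48 (mod 59), so λ ≡ 23·48 ≡ 42.
  x = λ² - 42 - 42 = 1764 - 84 ≡ 28; y = λ·(42 - 28) - 8 ≡ 49. → (28, 49)
double: tangent at (28, 49): λ = (3·28² + 41)/(2·49) ≡ 33/39. 39⁻¹ ≡ 56 (mod 59) since 39·56 = 2184 ≡ 1, so λ ≡ 33·56 ≡ 19.
  x = λ² - 28 - 28 = 361 - 56 ≡ 10; y = λ·(28 - 10) - 49 ≡ 57. → (10, 57)
4P = (10, 57).
Next 3Q:
Repeated addition: build up to 3Q.
2Q: tangent at (2, 10): λ = (3·2² + 41)/(2·10) ≡ 53/20. 20⁻¹ ≡ 3 (mod 59), so λ ≡ 53·3 ≡ 41.
  x = λ² - 2 - 2 = 1681 - 4 ≡ 25; y = λ·(2 - 25) - 10 ≡ 50. → (25, 50)
3Q: (25, 50) + (2, 10). λ = (10 - 50)/(2 - 25) ≡ 19/36 mod 59. 36⁻¹ ≡ 41 (mod 59), so λ ≡ 12.
  x = λ² - 25 - 2 = 144 - 27 ≡ 58; y = λ·(25 - 58) - 50 ≡ 26. → (58, 26)
3Q = (58, 26).
Finally 4P + 3Q:
(10, 57) + (58, 26). λ = (26 - 57)/(58 - 10) ≡ 28/48 mod 59. 48⁻¹ ≡ 16 (mod 59), so λ ≡ 35.
  x = λ² - 10 - 58 = 1225 - 68 ≡ 36; y = λ·(10 - 36) - 57 ≡ 36. → (36, 36)

(36, 36)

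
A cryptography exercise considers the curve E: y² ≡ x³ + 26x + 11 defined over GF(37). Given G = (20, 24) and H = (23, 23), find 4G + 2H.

First 4G:
Double-and-add on 4 = (100)₂. Start with G = (20, 24) for the leading 1-bit.
double: tangent at (20, 24): λ = (3·20² + 26)/(2·24) ≡ 5/11. 11⁻¹ ≡ 27 (mod 37) since 11·27 = 297 ≡ 1, so λ ≡ 5·27 ≡ 24.
  x = λ² - 20 - 20 = 576 - 40 ≡ 18; y = λ·(20 - 18) - 24 ≡ 24. → (18, 24)
double: tangent at (18, 24): λ = (3·18² + 26)/(2·24) ≡ 36/11. 11⁻¹ ≡ 27 (mod 37) since 11·27 = 297 ≡ 1, so λ ≡ 36·27 ≡ 10.
  x = λ² - 18 - 18 = 100 - 36 ≡ 27; y = λ·(18 - 27) - 24 ≡ 34. → (27, 34)
4G = (27, 34).
Next 2H:
Repeated addition: build up to 2H.
2H: tangent at (23, 23): λ = (3·23² + 26)/(2·23) ≡ 22/9. 9⁻¹ ≡ 33 (mod 37), so λ ≡ 22·33 ≡ 23.
  x = λ² - 23 - 23 = 529 - 46 ≡ 2; y = λ·(23 - 2) - 23 ≡ 16. → (2, 16)
2H = (2, 16).
Finally 4G + 2H:
(27, 34) + (2, 16). λ = (16 - 34)/(2 - 27) ≡ 19/12 mod 37. 12⁻¹ ≡ 34 (mod 37) since 12·34 = 408 ≡ 1, so λ ≡ 17.
  x = λ² - 27 - 2 = 289 - 29 ≡ 1; y = λ·(27 - 1) - 34 ≡ 1. → (1, 1)

(1, 1)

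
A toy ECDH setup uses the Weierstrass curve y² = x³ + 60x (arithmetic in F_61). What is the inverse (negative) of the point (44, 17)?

-(44, 17) = (44, -17 mod 61) = (44, 44).

(44, 44)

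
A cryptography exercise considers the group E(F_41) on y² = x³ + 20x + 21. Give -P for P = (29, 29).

-(29, 29) = (29, -29 mod 41) = (29, 12).

(29, 12)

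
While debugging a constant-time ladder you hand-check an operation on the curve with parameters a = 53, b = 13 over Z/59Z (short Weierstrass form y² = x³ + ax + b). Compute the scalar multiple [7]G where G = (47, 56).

(52, 40)

Double-and-add on 7 = (111)₂. Start with G = (47, 56) for the leading 1-bit.
double: tangent at (47, 56): λ = (3·47² + 53)/(2·56) ≡ 13/53. 53⁻¹ ≡ 49 (mod 59) since 53·49 = 2597 ≡ 1, so λ ≡ 13·49 ≡ 47.
  x = λ² - 47 - 47 = 2209 - 94 ≡ 50; y = λ·(47 - 50) - 56 ≡ 39. → (50, 39)
add G: (50, 39) + (47, 56). λ = (56 - 39)/(47 - 50) ≡ 17/56 mod 59. 56⁻¹ ≡ 39 (mod 59), so λ ≡ 14.
  x = λ² - 50 - 47 = 196 - 97 ≡ 40; y = λ·(50 - 40) - 39 ≡ 42. → (40, 42)
double: tangent at (40, 42): λ = (3·40² + 53)/(2·42) ≡ 15/25. 25⁻¹ ≡ 26 (mod 59), so λ ≡ 15·26 ≡ 36.
  x = λ² - 40 - 40 = 1296 - 80 ≡ 36; y = λ·(40 - 36) - 42 ≡ 43. → (36, 43)
add G: (36, 43) + (47, 56). λ = (56 - 43)/(47 - 36) ≡ 13/11 mod 59. 11⁻¹ ≡ 43 (mod 59), so λ ≡ 28.
  x = λ² - 36 - 47 = 784 - 83 ≡ 52; y = λ·(36 - 52) - 43 ≡ 40. → (52, 40)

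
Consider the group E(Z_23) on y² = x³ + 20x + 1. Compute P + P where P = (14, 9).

(22, 7)

tangent at (14, 9): λ = (3·14² + 20)/(2·9) ≡ 10/18. 18⁻¹ ≡ 9 (mod 23) since 18·9 = 162 ≡ 1, so λ ≡ 10·9 ≡ 21.
  x = λ² - 14 - 14 = 441 - 28 ≡ 22; y = λ·(14 - 22) - 9 ≡ 7. → (22, 7)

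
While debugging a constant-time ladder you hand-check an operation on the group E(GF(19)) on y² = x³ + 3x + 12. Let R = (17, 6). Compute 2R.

tangent at (17, 6): λ = (3·17² + 3)/(2·6) ≡ 15/12. 12⁻¹ ≡ 8 (mod 19), so λ ≡ 15·8 ≡ 6.
  x = λ² - 17 - 17 = 36 - 34 ≡ 2; y = λ·(17 - 2) - 6 ≡ 8. → (2, 8)

(2, 8)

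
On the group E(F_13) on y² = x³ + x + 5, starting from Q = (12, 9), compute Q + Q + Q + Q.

(12, 9)

Repeated addition: build up to 4Q.
2Q: tangent at (12, 9): λ = (3·12² + 1)/(2·9) ≡ 4/5. 5⁻¹ ≡ 8 (mod 13) since 5·8 = 40 ≡ 1, so λ ≡ 4·8 ≡ 6.
  x = λ² - 12 - 12 = 36 - 24 ≡ 12; y = λ·(12 - 12) - 9 ≡ 4. → (12, 4)
3Q: (12, 4) + (12, 9): same x and y₁ ≡ -y₂, so the sum is O.
4Q: O + (12, 9) = (12, 9) (identity).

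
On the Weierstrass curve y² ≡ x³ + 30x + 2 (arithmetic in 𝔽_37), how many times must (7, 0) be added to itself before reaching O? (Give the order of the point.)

2P: (7, 0) + (7, 0): same x and y₁ ≡ -y₂, so the sum is O.
2P = O, so the order is 2.

2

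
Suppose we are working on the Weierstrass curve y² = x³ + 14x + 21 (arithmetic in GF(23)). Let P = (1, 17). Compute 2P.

tangent at (1, 17): λ = (3·1² + 14)/(2·17) ≡ 17/11. 11⁻¹ ≡ 21 (mod 23), so λ ≡ 17·21 ≡ 12.
  x = λ² - 1 - 1 = 144 - 2 ≡ 4; y = λ·(1 - 4) - 17 ≡ 16. → (4, 16)

(4, 16)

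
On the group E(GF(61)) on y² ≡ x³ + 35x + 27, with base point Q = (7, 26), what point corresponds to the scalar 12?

(25, 22)

Double-and-add on 12 = (1100)₂. Start with Q = (7, 26) for the leading 1-bit.
double: tangent at (7, 26): λ = (3·7² + 35)/(2·26) ≡ 60/52. 52⁻¹ ≡ 27 (mod 61), so λ ≡ 60·27 ≡ 34.
  x = λ² - 7 - 7 = 1156 - 14 ≡ 44; y = λ·(7 - 44) - 26 ≡ 58. → (44, 58)
add Q: (44, 58) + (7, 26). λ = (26 - 58)/(7 - 44) ≡ 29/24 mod 61. 24⁻¹ ≡ 28 (mod 61) since 24·28 = 672 ≡ 1, so λ ≡ 19.
  x = λ² - 44 - 7 = 361 - 51 ≡ 5; y = λ·(44 - 5) - 58 ≡ 12. → (5, 12)
double: tangent at (5, 12): λ = (3·5² + 35)/(2·12) ≡ 49/24. 24⁻¹ ≡ 28 (mod 61) since 24·28 = 672 ≡ 1, so λ ≡ 49·28 ≡ 30.
  x = λ² - 5 - 5 = 900 - 10 ≡ 36; y = λ·(5 - 36) - 12 ≡ 34. → (36, 34)
double: tangent at (36, 34): λ = (3·36² + 35)/(2·34) ≡ 19/7. 7⁻¹ ≡ 35 (mod 61), so λ ≡ 19·35 ≡ 55.
  x = λ² - 36 - 36 = 3025 - 72 ≡ 25; y = λ·(36 - 25) - 34 ≡ 22. → (25, 22)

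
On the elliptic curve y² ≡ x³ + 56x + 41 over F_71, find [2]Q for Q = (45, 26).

(26, 20)

tangent at (45, 26): λ = (3·45² + 56)/(2·26) ≡ 25/52. 52⁻¹ ≡ 56 (mod 71) since 52·56 = 2912 ≡ 1, so λ ≡ 25·56 ≡ 51.
  x = λ² - 45 - 45 = 2601 - 90 ≡ 26; y = λ·(45 - 26) - 26 ≡ 20. → (26, 20)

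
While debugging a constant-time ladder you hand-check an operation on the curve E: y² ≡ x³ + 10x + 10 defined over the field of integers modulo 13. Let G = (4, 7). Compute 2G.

(2, 5)

tangent at (4, 7): λ = (3·4² + 10)/(2·7) ≡ 6/1. 1⁻¹ ≡ 1 (mod 13) since 1·1 = 1 ≡ 1, so λ ≡ 6·1 ≡ 6.
  x = λ² - 4 - 4 = 36 - 8 ≡ 2; y = λ·(4 - 2) - 7 ≡ 5. → (2, 5)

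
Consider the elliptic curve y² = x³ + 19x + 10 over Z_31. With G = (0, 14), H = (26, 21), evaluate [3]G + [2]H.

(11, 0)

First 3G:
Repeated addition: build up to 3G.
2G: tangent at (0, 14): λ = (3·0² + 19)/(2·14) ≡ 19/28. 28⁻¹ ≡ 10 (mod 31), so λ ≡ 19·10 ≡ 4.
  x = λ² - 0 - 0 = 16 - 0 ≡ 16; y = λ·(0 - 16) - 14 ≡ 15. → (16, 15)
3G: (16, 15) + (0, 14). λ = (14 - 15)/(0 - 16) ≡ 30/15 mod 31. 15⁻¹ ≡ 29 (mod 31), so λ ≡ 2.
  x = λ² - 16 - 0 = 4 - 16 ≡ 19; y = λ·(16 - 19) - 15 ≡ 10. → (19, 10)
3G = (19, 10).
Next 2H:
Repeated addition: build up to 2H.
2H: tangent at (26, 21): λ = (3·26² + 19)/(2·21) ≡ 1/11. 11⁻¹ ≡ 17 (mod 31), so λ ≡ 1·17 ≡ 17.
  x = λ² - 26 - 26 = 289 - 52 ≡ 20; y = λ·(26 - 20) - 21 ≡ 19. → (20, 19)
2H = (20, 19).
Finally 3G + 2H:
(19, 10) + (20, 19). λ = (19 - 10)/(20 - 19) ≡ 9/1 mod 31. 1⁻¹ ≡ 1 (mod 31), so λ ≡ 9.
  x = λ² - 19 - 20 = 81 - 39 ≡ 11; y = λ·(19 - 11) - 10 ≡ 0. → (11, 0)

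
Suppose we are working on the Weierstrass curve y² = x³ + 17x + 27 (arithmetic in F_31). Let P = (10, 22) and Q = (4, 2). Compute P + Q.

(10, 22) + (4, 2). λ = (2 - 22)/(4 - 10) ≡ 11/25 mod 31. 25⁻¹ ≡ 5 (mod 31), so λ ≡ 24.
  x = λ² - 10 - 4 = 576 - 14 ≡ 4; y = λ·(10 - 4) - 22 ≡ 29. → (4, 29)

(4, 29)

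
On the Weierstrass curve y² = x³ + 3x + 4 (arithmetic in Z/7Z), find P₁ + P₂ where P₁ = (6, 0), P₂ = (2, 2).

(6, 0) + (2, 2). λ = (2 - 0)/(2 - 6) ≡ 2/3 mod 7. 3⁻¹ ≡ 5 (mod 7) since 3·5 = 15 ≡ 1, so λ ≡ 3.
  x = λ² - 6 - 2 = 9 - 8 ≡ 1; y = λ·(6 - 1) - 0 ≡ 1. → (1, 1)

(1, 1)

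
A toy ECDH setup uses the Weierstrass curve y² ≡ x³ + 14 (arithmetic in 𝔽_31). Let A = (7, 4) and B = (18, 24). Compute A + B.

(7, 27)

(7, 4) + (18, 24). λ = (24 - 4)/(18 - 7) ≡ 20/11 mod 31. 11⁻¹ ≡ 17 (mod 31), so λ ≡ 30.
  x = λ² - 7 - 18 = 900 - 25 ≡ 7; y = λ·(7 - 7) - 4 ≡ 27. → (7, 27)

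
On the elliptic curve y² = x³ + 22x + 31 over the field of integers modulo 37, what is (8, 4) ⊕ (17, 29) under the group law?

(22, 27)

(8, 4) + (17, 29). λ = (29 - 4)/(17 - 8) ≡ 25/9 mod 37. 9⁻¹ ≡ 33 (mod 37) since 9·33 = 297 ≡ 1, so λ ≡ 11.
  x = λ² - 8 - 17 = 121 - 25 ≡ 22; y = λ·(8 - 22) - 4 ≡ 27. → (22, 27)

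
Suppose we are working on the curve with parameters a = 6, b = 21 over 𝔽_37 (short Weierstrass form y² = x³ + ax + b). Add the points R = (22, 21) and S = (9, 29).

(22, 21) + (9, 29). λ = (29 - 21)/(9 - 22) ≡ 8/24 mod 37. 24⁻¹ ≡ 17 (mod 37) since 24·17 = 408 ≡ 1, so λ ≡ 25.
  x = λ² - 22 - 9 = 625 - 31 ≡ 2; y = λ·(22 - 2) - 21 ≡ 35. → (2, 35)

(2, 35)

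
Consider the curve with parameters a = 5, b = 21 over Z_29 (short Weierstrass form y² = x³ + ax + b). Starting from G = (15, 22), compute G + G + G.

(7, 15)

Repeated addition: build up to 3G.
2G: tangent at (15, 22): λ = (3·15² + 5)/(2·22) ≡ 13/15. 15⁻¹ ≡ 2 (mod 29) since 15·2 = 30 ≡ 1, so λ ≡ 13·2 ≡ 26.
  x = λ² - 15 - 15 = 676 - 30 ≡ 8; y = λ·(15 - 8) - 22 ≡ 15. → (8, 15)
3G: (8, 15) + (15, 22). λ = (22 - 15)/(15 - 8) ≡ 7/7 mod 29. 7⁻¹ ≡ 25 (mod 29), so λ ≡ 1.
  x = λ² - 8 - 15 = 1 - 23 ≡ 7; y = λ·(8 - 7) - 15 ≡ 15. → (7, 15)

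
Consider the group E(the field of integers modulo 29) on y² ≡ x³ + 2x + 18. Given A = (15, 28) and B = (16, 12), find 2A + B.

First 2A:
Repeated addition: build up to 2A.
2A: tangent at (15, 28): λ = (3·15² + 2)/(2·28) ≡ 10/27. 27⁻¹ ≡ 14 (mod 29), so λ ≡ 10·14 ≡ 24.
  x = λ² - 15 - 15 = 576 - 30 ≡ 24; y = λ·(15 - 24) - 28 ≡ 17. → (24, 17)
2A = (24, 17).
Finally 2A + B:
(24, 17) + (16, 12). λ = (12 - 17)/(16 - 24) ≡ 24/21 mod 29. 21⁻¹ ≡ 18 (mod 29) since 21·18 = 378 ≡ 1, so λ ≡ 26.
  x = λ² - 24 - 16 = 676 - 40 ≡ 27; y = λ·(24 - 27) - 17 ≡ 21. → (27, 21)

(27, 21)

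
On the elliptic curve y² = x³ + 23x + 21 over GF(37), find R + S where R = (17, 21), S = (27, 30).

(26, 19)

(17, 21) + (27, 30). λ = (30 - 21)/(27 - 17) ≡ 9/10 mod 37. 10⁻¹ ≡ 26 (mod 37), so λ ≡ 12.
  x = λ² - 17 - 27 = 144 - 44 ≡ 26; y = λ·(17 - 26) - 21 ≡ 19. → (26, 19)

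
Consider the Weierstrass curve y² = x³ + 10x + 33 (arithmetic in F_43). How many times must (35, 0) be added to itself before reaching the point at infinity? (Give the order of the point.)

2

2P: (35, 0) + (35, 0): same x and y₁ ≡ -y₂, so the sum is the point at infinity.
2P = the point at infinity, so the order is 2.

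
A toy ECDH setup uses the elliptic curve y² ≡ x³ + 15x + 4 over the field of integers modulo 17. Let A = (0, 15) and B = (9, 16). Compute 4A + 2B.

(13, 13)

First 4A:
Repeated addition: build up to 4A.
2A: tangent at (0, 15): λ = (3·0² + 15)/(2·15) ≡ 15/13. 13⁻¹ ≡ 4 (mod 17) since 13·4 = 52 ≡ 1, so λ ≡ 15·4 ≡ 9.
  x = λ² - 0 - 0 = 81 - 0 ≡ 13; y = λ·(0 - 13) - 15 ≡ 4. → (13, 4)
3A: (13, 4) + (0, 15). λ = (15 - 4)/(0 - 13) ≡ 11/4 mod 17. 4⁻¹ ≡ 13 (mod 17), so λ ≡ 7.
  x = λ² - 13 - 0 = 49 - 13 ≡ 2; y = λ·(13 - 2) - 4 ≡ 5. → (2, 5)
4A: (2, 5) + (0, 15). λ = (15 - 5)/(0 - 2) ≡ 10/15 mod 17. 15⁻¹ ≡ 8 (mod 17), so λ ≡ 12.
  x = λ² - 2 - 0 = 144 - 2 ≡ 6; y = λ·(2 - 6) - 5 ≡ 15. → (6, 15)
4A = (6, 15).
Next 2B:
Repeated addition: build up to 2B.
2B: tangent at (9, 16): λ = (3·9² + 15)/(2·16) ≡ 3/15. 15⁻¹ ≡ 8 (mod 17) since 15·8 = 120 ≡ 1, so λ ≡ 3·8 ≡ 7.
  x = λ² - 9 - 9 = 49 - 18 ≡ 14; y = λ·(9 - 14) - 16 ≡ 0. → (14, 0)
2B = (14, 0).
Finally 4A + 2B:
(6, 15) + (14, 0). λ = (0 - 15)/(14 - 6) ≡ 2/8 mod 17. 8⁻¹ ≡ 15 (mod 17) since 8·15 = 120 ≡ 1, so λ ≡ 13.
  x = λ² - 6 - 14 = 169 - 20 ≡ 13; y = λ·(6 - 13) - 15 ≡ 13. → (13, 13)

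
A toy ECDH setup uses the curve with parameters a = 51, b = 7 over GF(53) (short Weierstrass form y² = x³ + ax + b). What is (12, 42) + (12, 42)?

(19, 37)

tangent at (12, 42): λ = (3·12² + 51)/(2·42) ≡ 6/31. 31⁻¹ ≡ 12 (mod 53), so λ ≡ 6·12 ≡ 19.
  x = λ² - 12 - 12 = 361 - 24 ≡ 19; y = λ·(12 - 19) - 42 ≡ 37. → (19, 37)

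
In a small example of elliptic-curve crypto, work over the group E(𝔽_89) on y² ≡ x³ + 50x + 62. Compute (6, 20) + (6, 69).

O

The two points share x = 6 and their y-coordinates satisfy 20 + 69 ≡ 0 (mod 89), so they are inverses. Their sum is 𝒪.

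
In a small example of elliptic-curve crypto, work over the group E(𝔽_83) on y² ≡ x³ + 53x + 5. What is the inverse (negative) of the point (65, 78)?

(65, 5)

-(65, 78) = (65, -78 mod 83) = (65, 5).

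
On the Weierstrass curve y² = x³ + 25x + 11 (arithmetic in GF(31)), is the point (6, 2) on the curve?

y² = 2² ≡ 4; x³ + 25x + 11 = 377 ≡ 5 (mod 31). 4 ≠ 5.

no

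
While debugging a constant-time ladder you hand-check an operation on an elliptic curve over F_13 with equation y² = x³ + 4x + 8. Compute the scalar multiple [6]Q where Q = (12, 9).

(4, 7)

Repeated addition: build up to 6Q.
2Q: tangent at (12, 9): λ = (3·12² + 4)/(2·9) ≡ 7/5. 5⁻¹ ≡ 8 (mod 13) since 5·8 = 40 ≡ 1, so λ ≡ 7·8 ≡ 4.
  x = λ² - 12 - 12 = 16 - 24 ≡ 5; y = λ·(12 - 5) - 9 ≡ 6. → (5, 6)
3Q: (5, 6) + (12, 9). λ = (9 - 6)/(12 - 5) ≡ 3/7 mod 13. 7⁻¹ ≡ 2 (mod 13), so λ ≡ 6.
  x = λ² - 5 - 12 = 36 - 17 ≡ 6; y = λ·(5 - 6) - 6 ≡ 1. → (6, 1)
4Q: (6, 1) + (12, 9). λ = (9 - 1)/(12 - 6) ≡ 8/6 mod 13. 6⁻¹ ≡ 11 (mod 13) since 6·11 = 66 ≡ 1, so λ ≡ 10.
  x = λ² - 6 - 12 = 100 - 18 ≡ 4; y = λ·(6 - 4) - 1 ≡ 6. → (4, 6)
5Q: (4, 6) + (12, 9). λ = (9 - 6)/(12 - 4) ≡ 3/8 mod 13. 8⁻¹ ≡ 5 (mod 13), so λ ≡ 2.
  x = λ² - 4 - 12 = 4 - 16 ≡ 1; y = λ·(4 - 1) - 6 ≡ 0. → (1, 0)
6Q: (1, 0) + (12, 9). λ = (9 - 0)/(12 - 1) ≡ 9/11 mod 13. 11⁻¹ ≡ 6 (mod 13) since 11·6 = 66 ≡ 1, so λ ≡ 2.
  x = λ² - 1 - 12 = 4 - 13 ≡ 4; y = λ·(1 - 4) - 0 ≡ 7. → (4, 7)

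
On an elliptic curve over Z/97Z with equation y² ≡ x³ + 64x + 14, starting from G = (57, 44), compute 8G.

(69, 61)

Double-and-add on 8 = (1000)₂. Start with G = (57, 44) for the leading 1-bit.
double: tangent at (57, 44): λ = (3·57² + 64)/(2·44) ≡ 14/88. 88⁻¹ ≡ 43 (mod 97), so λ ≡ 14·43 ≡ 20.
  x = λ² - 57 - 57 = 400 - 114 ≡ 92; y = λ·(57 - 92) - 44 ≡ 32. → (92, 32)
double: tangent at (92, 32): λ = (3·92² + 64)/(2·32) ≡ 42/64. 64⁻¹ ≡ 47 (mod 97), so λ ≡ 42·47 ≡ 34.
  x = λ² - 92 - 92 = 1156 - 184 ≡ 2; y = λ·(92 - 2) - 32 ≡ 21. → (2, 21)
double: tangent at (2, 21): λ = (3·2² + 64)/(2·21) ≡ 76/42. 42⁻¹ ≡ 67 (mod 97), so λ ≡ 76·67 ≡ 48.
  x = λ² - 2 - 2 = 2304 - 4 ≡ 69; y = λ·(2 - 69) - 21 ≡ 61. → (69, 61)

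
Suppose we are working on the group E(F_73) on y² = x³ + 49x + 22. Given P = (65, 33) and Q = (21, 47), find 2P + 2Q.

(35, 70)

First 2P:
Repeated addition: build up to 2P.
2P: tangent at (65, 33): λ = (3·65² + 49)/(2·33) ≡ 22/66. 66⁻¹ ≡ 52 (mod 73), so λ ≡ 22·52 ≡ 49.
  x = λ² - 65 - 65 = 2401 - 130 ≡ 8; y = λ·(65 - 8) - 33 ≡ 59. → (8, 59)
2P = (8, 59).
Next 2Q:
Repeated addition: build up to 2Q.
2Q: tangent at (21, 47): λ = (3·21² + 49)/(2·47) ≡ 58/21. 21⁻¹ ≡ 7 (mod 73) since 21·7 = 147 ≡ 1, so λ ≡ 58·7 ≡ 41.
  x = λ² - 21 - 21 = 1681 - 42 ≡ 33; y = λ·(21 - 33) - 47 ≡ 45. → (33, 45)
2Q = (33, 45).
Finally 2P + 2Q:
(8, 59) + (33, 45). λ = (45 - 59)/(33 - 8) ≡ 59/25 mod 73. 25⁻¹ ≡ 38 (mod 73) since 25·38 = 950 ≡ 1, so λ ≡ 52.
  x = λ² - 8 - 33 = 2704 - 41 ≡ 35; y = λ·(8 - 35) - 59 ≡ 70. → (35, 70)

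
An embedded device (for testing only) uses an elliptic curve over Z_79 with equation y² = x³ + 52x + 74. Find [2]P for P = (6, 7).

tangent at (6, 7): λ = (3·6² + 52)/(2·7) ≡ 2/14. 14⁻¹ ≡ 17 (mod 79), so λ ≡ 2·17 ≡ 34.
  x = λ² - 6 - 6 = 1156 - 12 ≡ 38; y = λ·(6 - 38) - 7 ≡ 11. → (38, 11)

(38, 11)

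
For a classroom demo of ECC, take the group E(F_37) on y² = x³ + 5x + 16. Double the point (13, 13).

tangent at (13, 13): λ = (3·13² + 5)/(2·13) ≡ 31/26. 26⁻¹ ≡ 10 (mod 37) since 26·10 = 260 ≡ 1, so λ ≡ 31·10 ≡ 14.
  x = λ² - 13 - 13 = 196 - 26 ≡ 22; y = λ·(13 - 22) - 13 ≡ 9. → (22, 9)

(22, 9)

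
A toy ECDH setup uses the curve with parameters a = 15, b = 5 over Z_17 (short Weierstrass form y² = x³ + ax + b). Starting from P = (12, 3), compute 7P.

Repeated addition: build up to 7P.
2P: tangent at (12, 3): λ = (3·12² + 15)/(2·3) ≡ 5/6. 6⁻¹ ≡ 3 (mod 17), so λ ≡ 5·3 ≡ 15.
  x = λ² - 12 - 12 = 225 - 24 ≡ 14; y = λ·(12 - 14) - 3 ≡ 1. → (14, 1)
3P: (14, 1) + (12, 3). λ = (3 - 1)/(12 - 14) ≡ 2/15 mod 17. 15⁻¹ ≡ 8 (mod 17), so λ ≡ 16.
  x = λ² - 14 - 12 = 256 - 26 ≡ 9; y = λ·(14 - 9) - 1 ≡ 11. → (9, 11)
4P: (9, 11) + (12, 3). λ = (3 - 11)/(12 - 9) ≡ 9/3 mod 17. 3⁻¹ ≡ 6 (mod 17), so λ ≡ 3.
  x = λ² - 9 - 12 = 9 - 21 ≡ 5; y = λ·(9 - 5) - 11 ≡ 1. → (5, 1)
5P: (5, 1) + (12, 3). λ = (3 - 1)/(12 - 5) ≡ 2/7 mod 17. 7⁻¹ ≡ 5 (mod 17), so λ ≡ 10.
  x = λ² - 5 - 12 = 100 - 17 ≡ 15; y = λ·(5 - 15) - 1 ≡ 1. → (15, 1)
6P: (15, 1) + (12, 3). λ = (3 - 1)/(12 - 15) ≡ 2/14 mod 17. 14⁻¹ ≡ 11 (mod 17), so λ ≡ 5.
  x = λ² - 15 - 12 = 25 - 27 ≡ 15; y = λ·(15 - 15) - 1 ≡ 16. → (15, 16)
7P: (15, 16) + (12, 3). λ = (3 - 16)/(12 - 15) ≡ 4/14 mod 17. 14⁻¹ ≡ 11 (mod 17), so λ ≡ 10.
  x = λ² - 15 - 12 = 100 - 27 ≡ 5; y = λ·(15 - 5) - 16 ≡ 16. → (5, 16)

(5, 16)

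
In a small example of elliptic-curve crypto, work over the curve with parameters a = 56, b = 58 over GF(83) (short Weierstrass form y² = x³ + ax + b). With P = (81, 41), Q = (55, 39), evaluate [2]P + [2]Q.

(75, 54)

First 2P:
Repeated addition: build up to 2P.
2P: tangent at (81, 41): λ = (3·81² + 56)/(2·41) ≡ 68/82. 82⁻¹ ≡ 82 (mod 83), so λ ≡ 68·82 ≡ 15.
  x = λ² - 81 - 81 = 225 - 162 ≡ 63; y = λ·(81 - 63) - 41 ≡ 63. → (63, 63)
2P = (63, 63).
Next 2Q:
Repeated addition: build up to 2Q.
2Q: tangent at (55, 39): λ = (3·55² + 56)/(2·39) ≡ 1/78. 78⁻¹ ≡ 33 (mod 83) since 78·33 = 2574 ≡ 1, so λ ≡ 1·33 ≡ 33.
  x = λ² - 55 - 55 = 1089 - 110 ≡ 66; y = λ·(55 - 66) - 39 ≡ 13. → (66, 13)
2Q = (66, 13).
Finally 2P + 2Q:
(63, 63) + (66, 13). λ = (13 - 63)/(66 - 63) ≡ 33/3 mod 83. 3⁻¹ ≡ 28 (mod 83) since 3·28 = 84 ≡ 1, so λ ≡ 11.
  x = λ² - 63 - 66 = 121 - 129 ≡ 75; y = λ·(63 - 75) - 63 ≡ 54. → (75, 54)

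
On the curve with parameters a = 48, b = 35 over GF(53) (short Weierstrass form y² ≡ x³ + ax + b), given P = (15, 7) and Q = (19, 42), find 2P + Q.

First 2P:
Repeated addition: build up to 2P.
2P: tangent at (15, 7): λ = (3·15² + 48)/(2·7) ≡ 34/14. 14⁻¹ ≡ 19 (mod 53), so λ ≡ 34·19 ≡ 10.
  x = λ² - 15 - 15 = 100 - 30 ≡ 17; y = λ·(15 - 17) - 7 ≡ 26. → (17, 26)
2P = (17, 26).
Finally 2P + Q:
(17, 26) + (19, 42). λ = (42 - 26)/(19 - 17) ≡ 16/2 mod 53. 2⁻¹ ≡ 27 (mod 53), so λ ≡ 8.
  x = λ² - 17 - 19 = 64 - 36 ≡ 28; y = λ·(17 - 28) - 26 ≡ 45. → (28, 45)

(28, 45)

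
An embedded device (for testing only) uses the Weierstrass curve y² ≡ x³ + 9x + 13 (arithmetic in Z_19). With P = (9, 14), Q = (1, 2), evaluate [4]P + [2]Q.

First 4P:
Repeated addition: build up to 4P.
2P: tangent at (9, 14): λ = (3·9² + 9)/(2·14) ≡ 5/9. 9⁻¹ ≡ 17 (mod 19), so λ ≡ 5·17 ≡ 9.
  x = λ² - 9 - 9 = 81 - 18 ≡ 6; y = λ·(9 - 6) - 14 ≡ 13. → (6, 13)
3P: (6, 13) + (9, 14). λ = (14 - 13)/(9 - 6) ≡ 1/3 mod 19. 3⁻¹ ≡ 13 (mod 19) since 3·13 = 39 ≡ 1, so λ ≡ 13.
  x = λ² - 6 - 9 = 169 - 15 ≡ 2; y = λ·(6 - 2) - 13 ≡ 1. → (2, 1)
4P: (2, 1) + (9, 14). λ = (14 - 1)/(9 - 2) ≡ 13/7 mod 19. 7⁻¹ ≡ 11 (mod 19), so λ ≡ 10.
  x = λ² - 2 - 9 = 100 - 11 ≡ 13; y = λ·(2 - 13) - 1 ≡ 3. → (13, 3)
4P = (13, 3).
Next 2Q:
Repeated addition: build up to 2Q.
2Q: tangent at (1, 2): λ = (3·1² + 9)/(2·2) ≡ 12/4. 4⁻¹ ≡ 5 (mod 19) since 4·5 = 20 ≡ 1, so λ ≡ 12·5 ≡ 3.
  x = λ² - 1 - 1 = 9 - 2 ≡ 7; y = λ·(1 - 7) - 2 ≡ 18. → (7, 18)
2Q = (7, 18).
Finally 4P + 2Q:
(13, 3) + (7, 18). λ = (18 - 3)/(7 - 13) ≡ 15/13 mod 19. 13⁻¹ ≡ 3 (mod 19) since 13·3 = 39 ≡ 1, so λ ≡ 7.
  x = λ² - 13 - 7 = 49 - 20 ≡ 10; y = λ·(13 - 10) - 3 ≡ 18. → (10, 18)

(10, 18)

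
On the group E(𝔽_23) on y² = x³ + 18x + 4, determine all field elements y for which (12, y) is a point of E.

x³ + 18x + 4 = 1948 ≡ 16 (mod 23).
Square roots of 16 mod 23: 4 and 19 (since 4² = 16 ≡ 16).

4, 19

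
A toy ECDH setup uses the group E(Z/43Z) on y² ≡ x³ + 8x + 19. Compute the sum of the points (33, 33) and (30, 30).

(24, 19)

(33, 33) + (30, 30). λ = (30 - 33)/(30 - 33) ≡ 40/40 mod 43. 40⁻¹ ≡ 14 (mod 43), so λ ≡ 1.
  x = λ² - 33 - 30 = 1 - 63 ≡ 24; y = λ·(33 - 24) - 33 ≡ 19. → (24, 19)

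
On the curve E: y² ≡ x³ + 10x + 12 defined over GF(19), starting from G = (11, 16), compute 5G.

(7, 11)

Repeated addition: build up to 5G.
2G: tangent at (11, 16): λ = (3·11² + 10)/(2·16) ≡ 12/13. 13⁻¹ ≡ 3 (mod 19), so λ ≡ 12·3 ≡ 17.
  x = λ² - 11 - 11 = 289 - 22 ≡ 1; y = λ·(11 - 1) - 16 ≡ 2. → (1, 2)
3G: (1, 2) + (11, 16). λ = (16 - 2)/(11 - 1) ≡ 14/10 mod 19. 10⁻¹ ≡ 2 (mod 19) since 10·2 = 20 ≡ 1, so λ ≡ 9.
  x = λ² - 1 - 11 = 81 - 12 ≡ 12; y = λ·(1 - 12) - 2 ≡ 13. → (12, 13)
4G: (12, 13) + (11, 16). λ = (16 - 13)/(11 - 12) ≡ 3/18 mod 19. 18⁻¹ ≡ 18 (mod 19), so λ ≡ 16.
  x = λ² - 12 - 11 = 256 - 23 ≡ 5; y = λ·(12 - 5) - 13 ≡ 4. → (5, 4)
5G: (5, 4) + (11, 16). λ = (16 - 4)/(11 - 5) ≡ 12/6 mod 19. 6⁻¹ ≡ 16 (mod 19) since 6·16 = 96 ≡ 1, so λ ≡ 2.
  x = λ² - 5 - 11 = 4 - 16 ≡ 7; y = λ·(5 - 7) - 4 ≡ 11. → (7, 11)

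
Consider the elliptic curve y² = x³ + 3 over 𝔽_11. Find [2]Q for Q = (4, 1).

(7, 4)

tangent at (4, 1): λ = (3·4² + 0)/(2·1) ≡ 4/2. 2⁻¹ ≡ 6 (mod 11), so λ ≡ 4·6 ≡ 2.
  x = λ² - 4 - 4 = 4 - 8 ≡ 7; y = λ·(4 - 7) - 1 ≡ 4. → (7, 4)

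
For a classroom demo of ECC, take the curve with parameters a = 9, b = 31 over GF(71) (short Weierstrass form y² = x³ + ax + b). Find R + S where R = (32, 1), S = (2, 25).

(49, 41)

(32, 1) + (2, 25). λ = (25 - 1)/(2 - 32) ≡ 24/41 mod 71. 41⁻¹ ≡ 26 (mod 71) since 41·26 = 1066 ≡ 1, so λ ≡ 56.
  x = λ² - 32 - 2 = 3136 - 34 ≡ 49; y = λ·(32 - 49) - 1 ≡ 41. → (49, 41)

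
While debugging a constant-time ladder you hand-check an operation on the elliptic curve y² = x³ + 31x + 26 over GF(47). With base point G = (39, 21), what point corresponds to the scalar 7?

(14, 14)

Repeated addition: build up to 7G.
2G: tangent at (39, 21): λ = (3·39² + 31)/(2·21) ≡ 35/42. 42⁻¹ ≡ 28 (mod 47), so λ ≡ 35·28 ≡ 40.
  x = λ² - 39 - 39 = 1600 - 78 ≡ 18; y = λ·(39 - 18) - 21 ≡ 20. → (18, 20)
3G: (18, 20) + (39, 21). λ = (21 - 20)/(39 - 18) ≡ 1/21 mod 47. 21⁻¹ ≡ 9 (mod 47) since 21·9 = 189 ≡ 1, so λ ≡ 9.
  x = λ² - 18 - 39 = 81 - 57 ≡ 24; y = λ·(18 - 24) - 20 ≡ 20. → (24, 20)
4G: (24, 20) + (39, 21). λ = (21 - 20)/(39 - 24) ≡ 1/15 mod 47. 15⁻¹ ≡ 22 (mod 47) since 15·22 = 330 ≡ 1, so λ ≡ 22.
  x = λ² - 24 - 39 = 484 - 63 ≡ 45; y = λ·(24 - 45) - 20 ≡ 35. → (45, 35)
5G: (45, 35) + (39, 21). λ = (21 - 35)/(39 - 45) ≡ 33/41 mod 47. 41⁻¹ ≡ 39 (mod 47), so λ ≡ 18.
  x = λ² - 45 - 39 = 324 - 84 ≡ 5; y = λ·(45 - 5) - 35 ≡ 27. → (5, 27)
6G: (5, 27) + (39, 21). λ = (21 - 27)/(39 - 5) ≡ 41/34 mod 47. 34⁻¹ ≡ 18 (mod 47) since 34·18 = 612 ≡ 1, so λ ≡ 33.
  x = λ² - 5 - 39 = 1089 - 44 ≡ 11; y = λ·(5 - 11) - 27 ≡ 10. → (11, 10)
7G: (11, 10) + (39, 21). λ = (21 - 10)/(39 - 11) ≡ 11/28 mod 47. 28⁻¹ ≡ 42 (mod 47) since 28·42 = 1176 ≡ 1, so λ ≡ 39.
  x = λ² - 11 - 39 = 1521 - 50 ≡ 14; y = λ·(11 - 14) - 10 ≡ 14. → (14, 14)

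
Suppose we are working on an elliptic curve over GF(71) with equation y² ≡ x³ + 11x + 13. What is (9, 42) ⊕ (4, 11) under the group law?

(9, 42) + (4, 11). λ = (11 - 42)/(4 - 9) ≡ 40/66 mod 71. 66⁻¹ ≡ 14 (mod 71) since 66·14 = 924 ≡ 1, so λ ≡ 63.
  x = λ² - 9 - 4 = 3969 - 13 ≡ 51; y = λ·(9 - 51) - 42 ≡ 10. → (51, 10)

(51, 10)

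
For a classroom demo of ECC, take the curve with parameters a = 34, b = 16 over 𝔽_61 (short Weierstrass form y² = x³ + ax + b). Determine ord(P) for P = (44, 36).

2P: tangent at (44, 36): λ = (3·44² + 34)/(2·36) ≡ 47/11. 11⁻¹ ≡ 50 (mod 61) since 11·50 = 550 ≡ 1, so λ ≡ 47·50 ≡ 32.
  x = λ² - 44 - 44 = 1024 - 88 ≡ 21; y = λ·(44 - 21) - 36 ≡ 29. → (21, 29)
3P: (21, 29) + (44, 36). λ = (36 - 29)/(44 - 21) ≡ 7/23 mod 61. 23⁻¹ ≡ 8 (mod 61) since 23·8 = 184 ≡ 1, so λ ≡ 56.
  x = λ² - 21 - 44 = 3136 - 65 ≡ 21; y = λ·(21 - 21) - 29 ≡ 32. → (21, 32)
4P: (21, 32) + (44, 36). λ = (36 - 32)/(44 - 21) ≡ 4/23 mod 61. 23⁻¹ ≡ 8 (mod 61), so λ ≡ 32.
  x = λ² - 21 - 44 = 1024 - 65 ≡ 44; y = λ·(21 - 44) - 32 ≡ 25. → (44, 25)
5P: (44, 25) + (44, 36): same x and y₁ ≡ -y₂, so the sum is O.
5P = O, so the order is 5.

5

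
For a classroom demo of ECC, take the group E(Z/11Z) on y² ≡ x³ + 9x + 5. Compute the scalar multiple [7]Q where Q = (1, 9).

Double-and-add on 7 = (111)₂. Start with Q = (1, 9) for the leading 1-bit.
double: tangent at (1, 9): λ = (3·1² + 9)/(2·9) ≡ 1/7. 7⁻¹ ≡ 8 (mod 11), so λ ≡ 1·8 ≡ 8.
  x = λ² - 1 - 1 = 64 - 2 ≡ 7; y = λ·(1 - 7) - 9 ≡ 9. → (7, 9)
add Q: (7, 9) + (1, 9). λ = (9 - 9)/(1 - 7) ≡ 0/5 mod 11. 5⁻¹ ≡ 9 (mod 11), so λ ≡ 0.
  x = λ² - 7 - 1 = 0 - 8 ≡ 3; y = λ·(7 - 3) - 9 ≡ 2. → (3, 2)
double: tangent at (3, 2): λ = (3·3² + 9)/(2·2) ≡ 3/4. 4⁻¹ ≡ 3 (mod 11) since 4·3 = 12 ≡ 1, so λ ≡ 3·3 ≡ 9.
  x = λ² - 3 - 3 = 81 - 6 ≡ 9; y = λ·(3 - 9) - 2 ≡ 10. → (9, 10)
add Q: (9, 10) + (1, 9). λ = (9 - 10)/(1 - 9) ≡ 10/3 mod 11. 3⁻¹ ≡ 4 (mod 11) since 3·4 = 12 ≡ 1, so λ ≡ 7.
  x = λ² - 9 - 1 = 49 - 10 ≡ 6; y = λ·(9 - 6) - 10 ≡ 0. → (6, 0)

(6, 0)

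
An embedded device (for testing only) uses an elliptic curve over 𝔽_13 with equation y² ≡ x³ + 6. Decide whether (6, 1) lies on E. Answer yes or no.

yes

y² = 1² ≡ 1; x³ + 0x + 6 = 222 ≡ 1 (mod 13). 1 = 1.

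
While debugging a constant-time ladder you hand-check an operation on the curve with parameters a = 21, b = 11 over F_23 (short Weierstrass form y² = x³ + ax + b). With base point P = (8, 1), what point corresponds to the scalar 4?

(7, 15)

Repeated addition: build up to 4P.
2P: tangent at (8, 1): λ = (3·8² + 21)/(2·1) ≡ 6/2. 2⁻¹ ≡ 12 (mod 23), so λ ≡ 6·12 ≡ 3.
  x = λ² - 8 - 8 = 9 - 16 ≡ 16; y = λ·(8 - 16) - 1 ≡ 21. → (16, 21)
3P: (16, 21) + (8, 1). λ = (1 - 21)/(8 - 16) ≡ 3/15 mod 23. 15⁻¹ ≡ 20 (mod 23), so λ ≡ 14.
  x = λ² - 16 - 8 = 196 - 24 ≡ 11; y = λ·(16 - 11) - 21 ≡ 3. → (11, 3)
4P: (11, 3) + (8, 1). λ = (1 - 3)/(8 - 11) ≡ 21/20 mod 23. 20⁻¹ ≡ 15 (mod 23), so λ ≡ 16.
  x = λ² - 11 - 8 = 256 - 19 ≡ 7; y = λ·(11 - 7) - 3 ≡ 15. → (7, 15)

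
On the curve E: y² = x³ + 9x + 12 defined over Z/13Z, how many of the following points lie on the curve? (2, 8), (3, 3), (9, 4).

2

(2, 8): 8² ≡ 12, rhs ≡ 12 → on.
(3, 3): 3² ≡ 9, rhs ≡ 1 → off.
(9, 4): 4² ≡ 3, rhs ≡ 3 → on.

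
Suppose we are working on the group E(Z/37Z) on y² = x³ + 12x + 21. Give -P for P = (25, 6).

-(25, 6) = (25, -6 mod 37) = (25, 31).

(25, 31)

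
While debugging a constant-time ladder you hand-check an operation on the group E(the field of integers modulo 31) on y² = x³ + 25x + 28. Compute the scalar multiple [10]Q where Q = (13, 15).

(21, 7)

Double-and-add on 10 = (1010)₂. Start with Q = (13, 15) for the leading 1-bit.
double: tangent at (13, 15): λ = (3·13² + 25)/(2·15) ≡ 5/30. 30⁻¹ ≡ 30 (mod 31) since 30·30 = 900 ≡ 1, so λ ≡ 5·30 ≡ 26.
  x = λ² - 13 - 13 = 676 - 26 ≡ 30; y = λ·(13 - 30) - 15 ≡ 8. → (30, 8)
double: tangent at (30, 8): λ = (3·30² + 25)/(2·8) ≡ 28/16. 16⁻¹ ≡ 2 (mod 31) since 16·2 = 32 ≡ 1, so λ ≡ 28·2 ≡ 25.
  x = λ² - 30 - 30 = 625 - 60 ≡ 7; y = λ·(30 - 7) - 8 ≡ 9. → (7, 9)
add Q: (7, 9) + (13, 15). λ = (15 - 9)/(13 - 7) ≡ 6/6 mod 31. 6⁻¹ ≡ 26 (mod 31) since 6·26 = 156 ≡ 1, so λ ≡ 1.
  x = λ² - 7 - 13 = 1 - 20 ≡ 12; y = λ·(7 - 12) - 9 ≡ 17. → (12, 17)
double: tangent at (12, 17): λ = (3·12² + 25)/(2·17) ≡ 23/3. 3⁻¹ ≡ 21 (mod 31), so λ ≡ 23·21 ≡ 18.
  x = λ² - 12 - 12 = 324 - 24 ≡ 21; y = λ·(12 - 21) - 17 ≡ 7. → (21, 7)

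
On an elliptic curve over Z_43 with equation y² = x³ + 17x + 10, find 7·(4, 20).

(2, 40)

Write P = (4, 20).
Repeated addition: build up to 7P.
2P: tangent at (4, 20): λ = (3·4² + 17)/(2·20) ≡ 22/40. 40⁻¹ ≡ 14 (mod 43), so λ ≡ 22·14 ≡ 7.
  x = λ² - 4 - 4 = 49 - 8 ≡ 41; y = λ·(4 - 41) - 20 ≡ 22. → (41, 22)
3P: (41, 22) + (4, 20). λ = (20 - 22)/(4 - 41) ≡ 41/6 mod 43. 6⁻¹ ≡ 36 (mod 43), so λ ≡ 14.
  x = λ² - 41 - 4 = 196 - 45 ≡ 22; y = λ·(41 - 22) - 22 ≡ 29. → (22, 29)
4P: (22, 29) + (4, 20). λ = (20 - 29)/(4 - 22) ≡ 34/25 mod 43. 25⁻¹ ≡ 31 (mod 43) since 25·31 = 775 ≡ 1, so λ ≡ 22.
  x = λ² - 22 - 4 = 484 - 26 ≡ 28; y = λ·(22 - 28) - 29 ≡ 11. → (28, 11)
5P: (28, 11) + (4, 20). λ = (20 - 11)/(4 - 28) ≡ 9/19 mod 43. 19⁻¹ ≡ 34 (mod 43), so λ ≡ 5.
  x = λ² - 28 - 4 = 25 - 32 ≡ 36; y = λ·(28 - 36) - 11 ≡ 35. → (36, 35)
6P: (36, 35) + (4, 20). λ = (20 - 35)/(4 - 36) ≡ 28/11 mod 43. 11⁻¹ ≡ 4 (mod 43) since 11·4 = 44 ≡ 1, so λ ≡ 26.
  x = λ² - 36 - 4 = 676 - 40 ≡ 34; y = λ·(36 - 34) - 35 ≡ 17. → (34, 17)
7P: (34, 17) + (4, 20). λ = (20 - 17)/(4 - 34) ≡ 3/13 mod 43. 13⁻¹ ≡ 10 (mod 43) since 13·10 = 130 ≡ 1, so λ ≡ 30.
  x = λ² - 34 - 4 = 900 - 38 ≡ 2; y = λ·(34 - 2) - 17 ≡ 40. → (2, 40)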